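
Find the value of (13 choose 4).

C(13,4) = (13·12·11·10) / 4! = 17160 / 24 = 715.

715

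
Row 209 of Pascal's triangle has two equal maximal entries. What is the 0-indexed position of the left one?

104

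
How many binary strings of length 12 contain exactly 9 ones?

220

Choose the 9 positions: C(12,9) = 220.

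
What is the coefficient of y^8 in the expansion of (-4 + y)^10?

720

The general term is C(10,j)·(-4)^j·(y)^(10-j); the y^8 term has j = 2.
C(10,2) = 45.
Coefficient = C(10,2) · (-4)^2 = 45 · 16 = 720.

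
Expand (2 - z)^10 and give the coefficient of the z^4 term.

The general term is C(10,j)·(2)^j·(-z)^(10-j); the z^4 term has j = 6.
C(10,6) = 210.
Coefficient = C(10,6) · 2^6 = 210 · 64 = 13440.

13440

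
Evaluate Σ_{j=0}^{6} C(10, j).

1 + 10 + 45 + 120 + 210 + 252 + 210 = 848.

848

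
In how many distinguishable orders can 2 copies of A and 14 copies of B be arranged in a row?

Choose positions for the A's: C(16,2) = 120.

120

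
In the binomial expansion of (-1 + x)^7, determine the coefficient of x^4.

-35

The general term is C(7,j)·(-1)^j·(x)^(7-j); the x^4 term has j = 3.
C(7,3) = 35.
Coefficient = C(7,3) · (-1)^3 = 35 · (-1) = -35.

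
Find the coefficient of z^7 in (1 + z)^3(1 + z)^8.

Coefficient of z^7 = Σ_{j} C(3,j)·C(8,7-j) for j from 0 to 3.
= 8 + 84 + 168 + 70 = 330.

330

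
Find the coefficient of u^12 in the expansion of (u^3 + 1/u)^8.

56

General term: C(8,j)·(u^3)^j·(1/u)^(8-j), with u-exponent 3j − 1(8−j) = 4j − 8.
Set 4j − 8 = 12: j = 5.
C(8,5) = 56; 1^5 = 1; 1^3 = 1.
Coefficient = 56 · 1 · 1 = 56.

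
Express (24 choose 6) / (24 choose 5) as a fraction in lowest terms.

19/6

C(n,k+1)/C(n,k) = (n−k)/(k+1) = (24−5)/(5+1) = 19/6.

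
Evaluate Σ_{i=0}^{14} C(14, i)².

40116600

By Vandermonde's identity, Σ C(14,i)² = C(28,14) = 40116600.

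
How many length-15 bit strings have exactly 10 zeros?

Choose the 10 positions: C(15,10) = 3003.

3003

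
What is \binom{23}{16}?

C(23,16) = C(23,7) by symmetry.
C(23,7) = (23·22·21·20·19·18·17) / 7! = 1235591280 / 5040 = 245157.

245157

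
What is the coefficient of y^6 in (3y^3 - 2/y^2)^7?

-22680

General term: C(7,j)·(3y^3)^j·(-2/y^2)^(7-j), with y-exponent 3j − 2(7−j) = 5j − 14.
Set 5j − 14 = 6: j = 4.
C(7,4) = 35; 3^4 = 81; (-2)^3 = -8.
Coefficient = 35 · 81 · (-8) = -22680.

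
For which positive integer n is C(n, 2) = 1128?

48

n(n−1)/2 = 1128 ⇒ n(n−1) = 2256. Since 48·47 = 2256, n = 48.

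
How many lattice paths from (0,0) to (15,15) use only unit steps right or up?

Each path is a sequence of 30 steps with 15 rights: C(30,15) = 155117520.

155117520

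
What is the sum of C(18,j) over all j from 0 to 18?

Setting x = 1 in (1+x)^18 gives Σ C(18,j) = 2^18 = 262144.

262144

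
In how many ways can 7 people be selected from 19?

This is C(19,7) = 50388.

50388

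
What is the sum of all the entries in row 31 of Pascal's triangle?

Setting x = 1 in (1+x)^31 gives Σ C(31,i) = 2^31 = 2147483648.

2147483648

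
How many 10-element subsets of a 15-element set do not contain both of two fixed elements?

1716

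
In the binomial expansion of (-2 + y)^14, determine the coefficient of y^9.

The general term is C(14,j)·(-2)^j·(y)^(14-j); the y^9 term has j = 5.
C(14,5) = 2002.
Coefficient = C(14,5) · (-2)^5 = 2002 · (-32) = -64064.

-64064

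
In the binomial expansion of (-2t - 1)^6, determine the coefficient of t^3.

The general term is C(6,j)·(-2t)^j·(-1)^(6-j); the t^3 term has j = 3.
C(6,3) = 20.
Coefficient = C(6,3) · (-2)^3 · (-1)^3 = 20 · (-8) · (-1) = 160.

160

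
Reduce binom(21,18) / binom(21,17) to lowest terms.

2/9

C(n,k+1)/C(n,k) = (n−k)/(k+1) = (21−17)/(17+1) = 4/18 = 2/9.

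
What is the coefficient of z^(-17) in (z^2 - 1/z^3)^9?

General term: C(9,j)·(z^2)^j·(-1/z^3)^(9-j), with z-exponent 2j − 3(9−j) = 5j − 27.
Set 5j − 27 = -17: j = 2.
C(9,2) = 36; 1^2 = 1; (-1)^7 = -1.
Coefficient = 36 · 1 · (-1) = -36.

-36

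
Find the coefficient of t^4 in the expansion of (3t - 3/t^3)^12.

35075106

General term: C(12,j)·(3t)^j·(-3/t^3)^(12-j), with t-exponent 1j − 3(12−j) = 4j − 36.
Set 4j − 36 = 4: j = 10.
C(12,10) = 66; 3^10 = 59049; (-3)^2 = 9.
Coefficient = 66 · 59049 · 9 = 35075106.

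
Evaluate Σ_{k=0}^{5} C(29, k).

1 + 29 + 406 + 3654 + 23751 + 118755 = 146596.

146596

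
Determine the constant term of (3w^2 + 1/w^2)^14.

7505784

General term: C(14,j)·(3w^2)^j·(1/w^2)^(14-j), with w-exponent 2j − 2(14−j) = 4j − 28.
Set 4j − 28 = 0: j = 7.
C(14,7) = 3432; 3^7 = 2187; 1^7 = 1.
Coefficient = 3432 · 2187 · 1 = 7505784.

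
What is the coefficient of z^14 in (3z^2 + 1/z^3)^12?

General term: C(12,j)·(3z^2)^j·(1/z^3)^(12-j), with z-exponent 2j − 3(12−j) = 5j − 36.
Set 5j − 36 = 14: j = 10.
C(12,10) = 66; 3^10 = 59049; 1^2 = 1.
Coefficient = 66 · 59049 · 1 = 3897234.

3897234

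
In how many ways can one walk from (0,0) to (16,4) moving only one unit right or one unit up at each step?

Each path is a sequence of 20 steps with 16 rights: C(20,16) = 4845.

4845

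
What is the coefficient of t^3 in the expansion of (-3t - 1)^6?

The general term is C(6,j)·(-3t)^j·(-1)^(6-j); the t^3 term has j = 3.
C(6,3) = 20.
Coefficient = C(6,3) · (-3)^3 · (-1)^3 = 20 · (-27) · (-1) = 540.

540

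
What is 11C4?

C(11,4) = (11·10·9·8) / 4! = 7920 / 24 = 330.

330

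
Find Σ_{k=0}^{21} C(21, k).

Setting x = 1 in (1+x)^21 gives Σ C(21,k) = 2^21 = 2097152.

2097152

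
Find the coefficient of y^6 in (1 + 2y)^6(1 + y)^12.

93536

Coefficient of y^6 = Σ_{j} C(6,j)·2^j·C(12,6-j)·1^(6-j) for j from 0 to 6.
= 924 + 9504 + 29700 + 35200 + 15840 + 2304 + 64 = 93536.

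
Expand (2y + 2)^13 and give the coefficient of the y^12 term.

106496

The general term is C(13,j)·(2y)^j·(2)^(13-j); the y^12 term has j = 12.
C(13,12) = 13.
Coefficient = C(13,12) · 2^12 · 2^1 = 13 · 4096 · 2 = 106496.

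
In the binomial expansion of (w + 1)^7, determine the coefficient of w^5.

21

The general term is C(7,j)·(w)^j·(1)^(7-j); the w^5 term has j = 5.
C(7,5) = 21.
Coefficient = C(7,5) = 21.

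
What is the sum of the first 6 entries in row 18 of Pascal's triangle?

12616

1 + 18 + 153 + 816 + 3060 + 8568 = 12616.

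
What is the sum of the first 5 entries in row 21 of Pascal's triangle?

1 + 21 + 210 + 1330 + 5985 = 7547.

7547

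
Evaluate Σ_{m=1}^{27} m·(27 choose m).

Since m·C(27,m) = 27·C(26,m−1), the sum is 27·2^26 = 27·67108864 = 1811939328.

1811939328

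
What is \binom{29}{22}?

C(29,22) = C(29,7) by symmetry.
C(29,7) = (29·28·27·26·25·24·23) / 7! = 7866331200 / 5040 = 1560780.

1560780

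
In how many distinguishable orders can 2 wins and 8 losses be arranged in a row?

45

Choose positions for the wins: C(10,2) = 45.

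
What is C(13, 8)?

C(13,8) = C(13,5) by symmetry.
C(13,5) = (13·12·11·10·9) / 5! = 154440 / 120 = 1287.

1287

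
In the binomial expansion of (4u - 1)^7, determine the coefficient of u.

The general term is C(7,j)·(4u)^j·(-1)^(7-j); the u^1 term has j = 1.
C(7,1) = 7.
Coefficient = C(7,1) · 4^1 = 7 · 4 = 28.

28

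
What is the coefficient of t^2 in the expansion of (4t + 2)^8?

28672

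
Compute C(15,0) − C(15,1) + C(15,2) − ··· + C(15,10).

1001

The partial alternating sum Σ_{k=0}^{10} (−1)^k C(15,k) = (−1)^10 C(14,10) = 1001.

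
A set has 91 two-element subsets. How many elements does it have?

n(n−1)/2 = 91 ⇒ n(n−1) = 182. Since 14·13 = 182, n = 14.

14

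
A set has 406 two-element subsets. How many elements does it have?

29

n(n−1)/2 = 406 ⇒ n(n−1) = 812. Since 29·28 = 812, n = 29.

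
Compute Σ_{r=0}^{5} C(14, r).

1 + 14 + 91 + 364 + 1001 + 2002 = 3473.

3473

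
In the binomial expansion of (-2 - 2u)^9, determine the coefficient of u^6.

-43008

The general term is C(9,j)·(-2)^j·(-2u)^(9-j); the u^6 term has j = 3.
C(9,3) = 84.
Coefficient = C(9,3) · (-2)^3 · (-2)^6 = 84 · (-8) · 64 = -43008.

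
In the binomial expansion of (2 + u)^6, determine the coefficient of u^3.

160

The general term is C(6,j)·(2)^j·(u)^(6-j); the u^3 term has j = 3.
C(6,3) = 20.
Coefficient = C(6,3) · 2^3 = 20 · 8 = 160.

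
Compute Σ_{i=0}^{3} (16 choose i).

697

1 + 16 + 120 + 560 = 697.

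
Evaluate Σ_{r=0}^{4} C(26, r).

1 + 26 + 325 + 2600 + 14950 = 17902.

17902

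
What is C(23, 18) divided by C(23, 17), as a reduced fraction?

C(n,k+1)/C(n,k) = (n−k)/(k+1) = (23−17)/(17+1) = 6/18 = 1/3.

1/3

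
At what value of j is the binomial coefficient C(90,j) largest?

C(90,j) is maximized at j = 90/2 = 45.

45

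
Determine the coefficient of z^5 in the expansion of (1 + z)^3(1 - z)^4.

-3

Coefficient of z^5 = Σ_{j} C(3,j)·1^j·C(4,5-j)·(-1)^(5-j) for j from 1 to 3.
= 3 + (-12) + 6 = -3.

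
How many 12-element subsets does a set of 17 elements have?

6188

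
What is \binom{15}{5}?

3003

C(15,5) = (15·14·13·12·11) / 5! = 360360 / 120 = 3003.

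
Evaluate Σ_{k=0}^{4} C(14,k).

1 + 14 + 91 + 364 + 1001 = 1471.

1471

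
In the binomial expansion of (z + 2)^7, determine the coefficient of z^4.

The general term is C(7,j)·(z)^j·(2)^(7-j); the z^4 term has j = 4.
C(7,4) = 35.
Coefficient = C(7,4) · 2^3 = 35 · 8 = 280.

280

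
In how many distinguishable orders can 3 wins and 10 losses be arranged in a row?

Choose positions for the wins: C(13,3) = 286.

286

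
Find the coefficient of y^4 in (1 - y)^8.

70

The general term is C(8,j)·(1)^j·(-y)^(8-j); the y^4 term has j = 4.
C(8,4) = 70.
Coefficient = C(8,4) = 70.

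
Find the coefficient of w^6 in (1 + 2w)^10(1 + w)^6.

134245

Coefficient of w^6 = Σ_{j} C(10,j)·2^j·C(6,6-j)·1^(6-j) for j from 0 to 6.
= 1 + 120 + 2700 + 19200 + 50400 + 48384 + 13440 = 134245.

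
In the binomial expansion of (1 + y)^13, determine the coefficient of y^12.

The general term is C(13,j)·(1)^j·(y)^(13-j); the y^12 term has j = 1.
C(13,1) = 13.
Coefficient = C(13,1) = 13.

13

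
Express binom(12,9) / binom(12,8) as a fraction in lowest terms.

C(n,k+1)/C(n,k) = (n−k)/(k+1) = (12−8)/(8+1) = 4/9.

4/9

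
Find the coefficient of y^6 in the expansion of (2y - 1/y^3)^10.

General term: C(10,j)·(2y)^j·(-1/y^3)^(10-j), with y-exponent 1j − 3(10−j) = 4j − 30.
Set 4j − 30 = 6: j = 9.
C(10,9) = 10; 2^9 = 512; (-1)^1 = -1.
Coefficient = 10 · 512 · (-1) = -5120.

-5120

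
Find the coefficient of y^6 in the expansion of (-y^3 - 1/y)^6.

General term: C(6,j)·(-y^3)^j·(-1/y)^(6-j), with y-exponent 3j − 1(6−j) = 4j − 6.
Set 4j − 6 = 6: j = 3.
C(6,3) = 20; (-1)^3 = -1; (-1)^3 = -1.
Coefficient = 20 · (-1) · (-1) = 20.

20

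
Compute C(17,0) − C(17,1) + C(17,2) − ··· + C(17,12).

1820

The partial alternating sum Σ_{k=0}^{12} (−1)^k C(17,k) = (−1)^12 C(16,12) = 1820.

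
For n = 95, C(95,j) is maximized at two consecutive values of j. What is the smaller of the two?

For odd n = 95, C(95,j) peaks at j = (n−1)/2 and (n+1)/2; the smaller is 47.

47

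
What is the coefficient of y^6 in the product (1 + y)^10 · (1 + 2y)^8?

Coefficient of y^6 = Σ_{j} C(10,j)·1^j·C(8,6-j)·2^(6-j) for j from 0 to 6.
= 1792 + 17920 + 50400 + 53760 + 23520 + 4032 + 210 = 151634.

151634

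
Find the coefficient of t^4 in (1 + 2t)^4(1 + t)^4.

321

Coefficient of t^4 = Σ_{j} C(4,j)·2^j·C(4,4-j)·1^(4-j) for j from 0 to 4.
= 1 + 32 + 144 + 128 + 16 = 321.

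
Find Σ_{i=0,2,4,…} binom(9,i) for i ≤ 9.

Half of (1+1)^9 + (1−1)^9 gives the even-index sum: 2^8 = 256.

256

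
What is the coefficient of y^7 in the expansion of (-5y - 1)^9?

The general term is C(9,j)·(-5y)^j·(-1)^(9-j); the y^7 term has j = 7.
C(9,7) = 36.
Coefficient = C(9,7) · (-5)^7 = 36 · (-78125) = -2812500.

-2812500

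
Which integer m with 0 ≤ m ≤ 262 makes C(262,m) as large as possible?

C(262,m) is maximized at m = 262/2 = 131.

131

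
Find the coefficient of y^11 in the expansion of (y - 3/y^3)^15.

-45

General term: C(15,j)·(y)^j·(-3/y^3)^(15-j), with y-exponent 1j − 3(15−j) = 4j − 45.
Set 4j − 45 = 11: j = 14.
C(15,14) = 15; 1^14 = 1; (-3)^1 = -3.
Coefficient = 15 · 1 · (-3) = -45.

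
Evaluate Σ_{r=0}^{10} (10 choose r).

The entries of row 10 sum to 2^10 = 1024.

1024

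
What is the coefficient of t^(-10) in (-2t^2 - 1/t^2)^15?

General term: C(15,j)·(-2t^2)^j·(-1/t^2)^(15-j), with t-exponent 2j − 2(15−j) = 4j − 30.
Set 4j − 30 = -10: j = 5.
C(15,5) = 3003; (-2)^5 = -32; (-1)^10 = 1.
Coefficient = 3003 · (-32) · 1 = -96096.

-96096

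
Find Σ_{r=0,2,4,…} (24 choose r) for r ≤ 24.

8388608

Half of (1+1)^24 + (1−1)^24 gives the even-index sum: 2^23 = 8388608.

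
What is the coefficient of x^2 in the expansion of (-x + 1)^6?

The general term is C(6,j)·(-x)^j·(1)^(6-j); the x^2 term has j = 2.
C(6,2) = 15.
Coefficient = C(6,2) = 15.

15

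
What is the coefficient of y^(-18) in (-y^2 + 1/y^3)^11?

General term: C(11,j)·(-y^2)^j·(1/y^3)^(11-j), with y-exponent 2j − 3(11−j) = 5j − 33.
Set 5j − 33 = -18: j = 3.
C(11,3) = 165; (-1)^3 = -1; 1^8 = 1.
Coefficient = 165 · (-1) · 1 = -165.

-165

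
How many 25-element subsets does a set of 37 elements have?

C(37,25) = C(37,12) by symmetry.
C(37,12) = (37·36·35·34·33·32·31·30·29·28·27·26) / 12! = 887342319056793600 / 479001600 = 1852482996.

1852482996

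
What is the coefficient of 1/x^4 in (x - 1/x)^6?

-6

General term: C(6,j)·(x)^j·(-1/x)^(6-j), with x-exponent 1j − 1(6−j) = 2j − 6.
Set 2j − 6 = -4: j = 1.
C(6,1) = 6; 1^1 = 1; (-1)^5 = -1.
Coefficient = 6 · 1 · (-1) = -6.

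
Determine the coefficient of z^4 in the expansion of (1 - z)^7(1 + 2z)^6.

Coefficient of z^4 = Σ_{j} C(7,j)·(-1)^j·C(6,4-j)·2^(4-j) for j from 0 to 4.
= 240 + (-1120) + 1260 + (-420) + 35 = -5.

-5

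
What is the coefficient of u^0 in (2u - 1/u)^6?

-160

General term: C(6,j)·(2u)^j·(-1/u)^(6-j), with u-exponent 1j − 1(6−j) = 2j − 6.
Set 2j − 6 = 0: j = 3.
C(6,3) = 20; 2^3 = 8; (-1)^3 = -1.
Coefficient = 20 · 8 · (-1) = -160.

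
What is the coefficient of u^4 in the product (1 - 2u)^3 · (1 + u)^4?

Coefficient of u^4 = Σ_{j} C(3,j)·(-2)^j·C(4,4-j)·1^(4-j) for j from 0 to 3.
= 1 + (-24) + 72 + (-32) = 17.

17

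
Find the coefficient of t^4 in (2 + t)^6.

60

The general term is C(6,j)·(2)^j·(t)^(6-j); the t^4 term has j = 2.
C(6,2) = 15.
Coefficient = C(6,2) · 2^2 = 15 · 4 = 60.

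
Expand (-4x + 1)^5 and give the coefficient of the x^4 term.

1280

The general term is C(5,j)·(-4x)^j·(1)^(5-j); the x^4 term has j = 4.
C(5,4) = 5.
Coefficient = C(5,4) · (-4)^4 = 5 · 256 = 1280.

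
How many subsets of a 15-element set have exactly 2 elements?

105

Choose the 2 positions: C(15,2) = 105.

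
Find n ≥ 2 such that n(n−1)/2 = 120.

n(n−1)/2 = 120 ⇒ n(n−1) = 240. Since 16·15 = 240, n = 16.

16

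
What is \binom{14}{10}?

C(14,10) = C(14,4) by symmetry.
C(14,4) = (14·13·12·11) / 4! = 24024 / 24 = 1001.

1001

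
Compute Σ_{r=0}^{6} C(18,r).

31180

1 + 18 + 153 + 816 + 3060 + 8568 + 18564 = 31180.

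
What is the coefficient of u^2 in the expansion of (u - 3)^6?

The general term is C(6,j)·(u)^j·(-3)^(6-j); the u^2 term has j = 2.
C(6,2) = 15.
Coefficient = C(6,2) · (-3)^4 = 15 · 81 = 1215.

1215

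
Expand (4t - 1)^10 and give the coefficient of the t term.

-40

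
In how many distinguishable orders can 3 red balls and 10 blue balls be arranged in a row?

286

Choose positions for the red balls: C(13,3) = 286.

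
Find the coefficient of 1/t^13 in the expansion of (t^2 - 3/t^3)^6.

General term: C(6,j)·(t^2)^j·(-3/t^3)^(6-j), with t-exponent 2j − 3(6−j) = 5j − 18.
Set 5j − 18 = -13: j = 1.
C(6,1) = 6; 1^1 = 1; (-3)^5 = -243.
Coefficient = 6 · 1 · (-243) = -1458.

-1458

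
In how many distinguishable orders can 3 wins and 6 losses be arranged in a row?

84

Choose positions for the wins: C(9,3) = 84.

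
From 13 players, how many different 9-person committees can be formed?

715

This is C(13,9) = 715.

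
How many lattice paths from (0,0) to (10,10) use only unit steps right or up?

Each path is a sequence of 20 steps with 10 rights: C(20,10) = 184756.

184756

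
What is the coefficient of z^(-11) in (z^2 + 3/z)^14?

22320522

General term: C(14,j)·(z^2)^j·(3/z)^(14-j), with z-exponent 2j − 1(14−j) = 3j − 14.
Set 3j − 14 = -11: j = 1.
C(14,1) = 14; 1^1 = 1; 3^13 = 1594323.
Coefficient = 14 · 1 · 1594323 = 22320522.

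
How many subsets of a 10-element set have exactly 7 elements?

120

Choose the 7 positions: C(10,7) = 120.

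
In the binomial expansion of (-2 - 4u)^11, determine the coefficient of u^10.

The general term is C(11,j)·(-2)^j·(-4u)^(11-j); the u^10 term has j = 1.
C(11,1) = 11.
Coefficient = C(11,1) · (-2)^1 · (-4)^10 = 11 · (-2) · 1048576 = -23068672.

-23068672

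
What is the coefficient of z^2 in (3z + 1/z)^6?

1215

General term: C(6,j)·(3z)^j·(1/z)^(6-j), with z-exponent 1j − 1(6−j) = 2j − 6.
Set 2j − 6 = 2: j = 4.
C(6,4) = 15; 3^4 = 81; 1^2 = 1.
Coefficient = 15 · 81 · 1 = 1215.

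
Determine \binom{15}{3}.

455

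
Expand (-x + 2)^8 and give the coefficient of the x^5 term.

-448

The general term is C(8,j)·(-x)^j·(2)^(8-j); the x^5 term has j = 5.
C(8,5) = 56.
Coefficient = C(8,5) · (-1)^5 · 2^3 = 56 · (-1) · 8 = -448.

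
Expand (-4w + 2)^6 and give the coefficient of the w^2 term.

The general term is C(6,j)·(-4w)^j·(2)^(6-j); the w^2 term has j = 2.
C(6,2) = 15.
Coefficient = C(6,2) · (-4)^2 · 2^4 = 15 · 16 · 16 = 3840.

3840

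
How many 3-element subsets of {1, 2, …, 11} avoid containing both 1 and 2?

156

All 3-subsets: C(11,3) = 165. Those containing both fixed elements: C(9,1) = 9.
165 − 9 = 156.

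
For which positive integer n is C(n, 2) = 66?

12

n(n−1)/2 = 66 ⇒ n(n−1) = 132. Since 12·11 = 132, n = 12.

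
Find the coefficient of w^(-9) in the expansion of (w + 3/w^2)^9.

General term: C(9,j)·(w)^j·(3/w^2)^(9-j), with w-exponent 1j − 2(9−j) = 3j − 18.
Set 3j − 18 = -9: j = 3.
C(9,3) = 84; 1^3 = 1; 3^6 = 729.
Coefficient = 84 · 1 · 729 = 61236.

61236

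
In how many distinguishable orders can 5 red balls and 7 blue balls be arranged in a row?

792

Choose positions for the red balls: C(12,5) = 792.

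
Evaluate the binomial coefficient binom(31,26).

169911

C(31,26) = C(31,5) by symmetry.
C(31,5) = (31·30·29·28·27) / 5! = 20389320 / 120 = 169911.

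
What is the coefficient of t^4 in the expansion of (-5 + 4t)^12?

49500000000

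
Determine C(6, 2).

C(6,2) = (6·5) / 2! = 30 / 2 = 15.

15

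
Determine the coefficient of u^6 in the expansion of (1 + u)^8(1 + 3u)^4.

12796

Coefficient of u^6 = Σ_{j} C(8,j)·1^j·C(4,6-j)·3^(6-j) for j from 2 to 6.
= 2268 + 6048 + 3780 + 672 + 28 = 12796.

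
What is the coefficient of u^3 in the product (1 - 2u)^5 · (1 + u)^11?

-25

Coefficient of u^3 = Σ_{j} C(5,j)·(-2)^j·C(11,3-j)·1^(3-j) for j from 0 to 3.
= 165 + (-550) + 440 + (-80) = -25.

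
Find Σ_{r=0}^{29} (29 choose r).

536870912

The entries of row 29 sum to 2^29 = 536870912.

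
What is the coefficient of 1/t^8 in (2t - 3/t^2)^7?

-20412

General term: C(7,j)·(2t)^j·(-3/t^2)^(7-j), with t-exponent 1j − 2(7−j) = 3j − 14.
Set 3j − 14 = -8: j = 2.
C(7,2) = 21; 2^2 = 4; (-3)^5 = -243.
Coefficient = 21 · 4 · (-243) = -20412.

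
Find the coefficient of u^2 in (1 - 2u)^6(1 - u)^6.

Coefficient of u^2 = Σ_{j} C(6,j)·(-2)^j·C(6,2-j)·(-1)^(2-j) for j from 0 to 2.
= 15 + 72 + 60 = 147.

147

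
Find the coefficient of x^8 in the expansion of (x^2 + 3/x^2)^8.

General term: C(8,j)·(x^2)^j·(3/x^2)^(8-j), with x-exponent 2j − 2(8−j) = 4j − 16.
Set 4j − 16 = 8: j = 6.
C(8,6) = 28; 1^6 = 1; 3^2 = 9.
Coefficient = 28 · 1 · 9 = 252.

252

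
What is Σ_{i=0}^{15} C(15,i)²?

Σ C(15,i)² is the coefficient of x^15 in (1+x)^15(1+x)^15 = (1+x)^30, i.e. C(30,15) = 155117520.

155117520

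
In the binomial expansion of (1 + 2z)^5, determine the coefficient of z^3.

The general term is C(5,j)·(1)^j·(2z)^(5-j); the z^3 term has j = 2.
C(5,2) = 10.
Coefficient = C(5,2) · 2^3 = 10 · 8 = 80.

80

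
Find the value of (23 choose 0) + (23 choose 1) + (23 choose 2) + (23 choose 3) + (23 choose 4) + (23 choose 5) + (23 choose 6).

1 + 23 + 253 + 1771 + 8855 + 33649 + 100947 = 145499.

145499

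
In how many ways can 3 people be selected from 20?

This is C(20,3) = 1140.

1140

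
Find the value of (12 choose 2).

66

C(12,2) = (12·11) / 2! = 132 / 2 = 66.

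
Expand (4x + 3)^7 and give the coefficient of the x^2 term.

81648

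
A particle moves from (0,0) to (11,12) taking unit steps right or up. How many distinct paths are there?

Each path is a sequence of 23 steps with 11 rights: C(23,11) = 1352078.

1352078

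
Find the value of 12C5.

792

C(12,5) = (12·11·10·9·8) / 5! = 95040 / 120 = 792.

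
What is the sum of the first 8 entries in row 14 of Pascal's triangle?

1 + 14 + 91 + 364 + 1001 + 2002 + 3003 + 3432 = 9908.

9908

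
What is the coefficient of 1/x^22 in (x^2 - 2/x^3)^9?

General term: C(9,j)·(x^2)^j·(-2/x^3)^(9-j), with x-exponent 2j − 3(9−j) = 5j − 27.
Set 5j − 27 = -22: j = 1.
C(9,1) = 9; 1^1 = 1; (-2)^8 = 256.
Coefficient = 9 · 1 · 256 = 2304.

2304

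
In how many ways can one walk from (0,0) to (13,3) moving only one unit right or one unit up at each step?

560

Each path is a sequence of 16 steps with 13 rights: C(16,13) = 560.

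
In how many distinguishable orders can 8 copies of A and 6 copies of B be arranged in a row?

3003

Choose positions for the A's: C(14,8) = 3003.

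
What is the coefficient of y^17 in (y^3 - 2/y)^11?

General term: C(11,j)·(y^3)^j·(-2/y)^(11-j), with y-exponent 3j − 1(11−j) = 4j − 11.
Set 4j − 11 = 17: j = 7.
C(11,7) = 330; 1^7 = 1; (-2)^4 = 16.
Coefficient = 330 · 1 · 16 = 5280.

5280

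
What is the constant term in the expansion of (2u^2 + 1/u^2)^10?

General term: C(10,j)·(2u^2)^j·(1/u^2)^(10-j), with u-exponent 2j − 2(10−j) = 4j − 20.
Set 4j − 20 = 0: j = 5.
C(10,5) = 252; 2^5 = 32; 1^5 = 1.
Coefficient = 252 · 32 · 1 = 8064.

8064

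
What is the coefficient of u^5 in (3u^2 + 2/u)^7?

22680

General term: C(7,j)·(3u^2)^j·(2/u)^(7-j), with u-exponent 2j − 1(7−j) = 3j − 7.
Set 3j − 7 = 5: j = 4.
C(7,4) = 35; 3^4 = 81; 2^3 = 8.
Coefficient = 35 · 81 · 8 = 22680.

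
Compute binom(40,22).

113380261800

C(40,22) = C(40,18) by symmetry.
C(40,18) = (40·39·38·37·36·35·34·33·32·31·30·29·28·27·26·25·24·23) / 18! = 725902806896876799590400000 / 6402373705728000 = 113380261800.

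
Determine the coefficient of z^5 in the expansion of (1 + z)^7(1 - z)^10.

-56

Coefficient of z^5 = Σ_{j} C(7,j)·1^j·C(10,5-j)·(-1)^(5-j) for j from 0 to 5.
= (-252) + 1470 + (-2520) + 1575 + (-350) + 21 = -56.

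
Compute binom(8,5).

C(8,5) = C(8,3) by symmetry.
C(8,3) = (8·7·6) / 3! = 336 / 6 = 56.

56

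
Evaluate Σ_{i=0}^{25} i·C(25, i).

419430400

Differentiating (1+x)^25 and setting x=1: Σ i·C(25,i) = 25·2^24 = 419430400.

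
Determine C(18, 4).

3060

C(18,4) = (18·17·16·15) / 4! = 73440 / 24 = 3060.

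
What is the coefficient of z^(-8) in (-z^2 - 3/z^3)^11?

General term: C(11,j)·(-z^2)^j·(-3/z^3)^(11-j), with z-exponent 2j − 3(11−j) = 5j − 33.
Set 5j − 33 = -8: j = 5.
C(11,5) = 462; (-1)^5 = -1; (-3)^6 = 729.
Coefficient = 462 · (-1) · 729 = -336798.

-336798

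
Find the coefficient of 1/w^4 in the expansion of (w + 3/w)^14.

39405366

General term: C(14,j)·(w)^j·(3/w)^(14-j), with w-exponent 1j − 1(14−j) = 2j − 14.
Set 2j − 14 = -4: j = 5.
C(14,5) = 2002; 1^5 = 1; 3^9 = 19683.
Coefficient = 2002 · 1 · 19683 = 39405366.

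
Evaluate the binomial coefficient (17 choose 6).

12376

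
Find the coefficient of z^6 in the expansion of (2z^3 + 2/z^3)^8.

14336

General term: C(8,j)·(2z^3)^j·(2/z^3)^(8-j), with z-exponent 3j − 3(8−j) = 6j − 24.
Set 6j − 24 = 6: j = 5.
C(8,5) = 56; 2^5 = 32; 2^3 = 8.
Coefficient = 56 · 32 · 8 = 14336.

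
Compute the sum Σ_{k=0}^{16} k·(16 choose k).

524288

Since k·C(16,k) = 16·C(15,k−1), the sum is 16·2^15 = 16·32768 = 524288.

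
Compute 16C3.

C(16,3) = (16·15·14) / 3! = 3360 / 6 = 560.

560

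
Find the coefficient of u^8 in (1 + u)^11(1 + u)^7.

Coefficient of u^8 = Σ_{j} C(11,j)·C(7,8-j) for j from 1 to 8.
= 11 + 385 + 3465 + 11550 + 16170 + 9702 + 2310 + 165 = 43758.

43758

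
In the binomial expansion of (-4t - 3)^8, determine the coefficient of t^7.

393216

The general term is C(8,j)·(-4t)^j·(-3)^(8-j); the t^7 term has j = 7.
C(8,7) = 8.
Coefficient = C(8,7) · (-4)^7 · (-3)^1 = 8 · (-16384) · (-3) = 393216.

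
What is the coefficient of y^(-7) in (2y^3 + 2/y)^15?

General term: C(15,j)·(2y^3)^j·(2/y)^(15-j), with y-exponent 3j − 1(15−j) = 4j − 15.
Set 4j − 15 = -7: j = 2.
C(15,2) = 105; 2^2 = 4; 2^13 = 8192.
Coefficient = 105 · 4 · 8192 = 3440640.

3440640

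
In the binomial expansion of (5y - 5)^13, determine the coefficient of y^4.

The general term is C(13,j)·(5y)^j·(-5)^(13-j); the y^4 term has j = 4.
C(13,4) = 715.
Coefficient = C(13,4) · 5^4 · (-5)^9 = 715 · 625 · (-1953125) = -872802734375.

-872802734375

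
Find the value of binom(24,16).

735471

C(24,16) = C(24,8) by symmetry.
C(24,8) = (24·23·22·21·20·19·18·17) / 8! = 29654190720 / 40320 = 735471.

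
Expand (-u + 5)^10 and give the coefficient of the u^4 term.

The general term is C(10,j)·(-u)^j·(5)^(10-j); the u^4 term has j = 4.
C(10,4) = 210.
Coefficient = C(10,4) · 5^6 = 210 · 15625 = 3281250.

3281250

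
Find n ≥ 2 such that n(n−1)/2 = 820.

n(n−1)/2 = 820 ⇒ n(n−1) = 1640. Since 41·40 = 1640, n = 41.

41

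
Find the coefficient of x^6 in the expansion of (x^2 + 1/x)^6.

General term: C(6,j)·(x^2)^j·(1/x)^(6-j), with x-exponent 2j − 1(6−j) = 3j − 6.
Set 3j − 6 = 6: j = 4.
C(6,4) = 15; 1^4 = 1; 1^2 = 1.
Coefficient = 15 · 1 · 1 = 15.

15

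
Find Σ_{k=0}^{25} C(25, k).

33554432

The entries of row 25 sum to 2^25 = 33554432.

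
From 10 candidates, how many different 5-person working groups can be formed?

252

This is C(10,5) = 252.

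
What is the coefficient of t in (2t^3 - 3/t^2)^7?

General term: C(7,j)·(2t^3)^j·(-3/t^2)^(7-j), with t-exponent 3j − 2(7−j) = 5j − 14.
Set 5j − 14 = 1: j = 3.
C(7,3) = 35; 2^3 = 8; (-3)^4 = 81.
Coefficient = 35 · 8 · 81 = 22680.

22680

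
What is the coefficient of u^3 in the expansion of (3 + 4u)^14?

The general term is C(14,j)·(3)^j·(4u)^(14-j); the u^3 term has j = 11.
C(14,11) = 364.
Coefficient = C(14,11) · 3^11 · 4^3 = 364 · 177147 · 64 = 4126816512.

4126816512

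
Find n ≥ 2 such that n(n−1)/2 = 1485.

n(n−1)/2 = 1485 ⇒ n(n−1) = 2970. Since 55·54 = 2970, n = 55.

55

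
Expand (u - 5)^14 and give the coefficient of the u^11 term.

The general term is C(14,j)·(u)^j·(-5)^(14-j); the u^11 term has j = 11.
C(14,11) = 364.
Coefficient = C(14,11) · (-5)^3 = 364 · (-125) = -45500.

-45500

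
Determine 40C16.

C(40,16) = (40·39·38·37·36·35·34·33·32·31·30·29·28·27·26·25) / 16! = 1315041316842168115200000 / 20922789888000 = 62852101650.

62852101650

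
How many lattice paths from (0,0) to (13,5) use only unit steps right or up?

8568

Each path is a sequence of 18 steps with 13 rights: C(18,13) = 8568.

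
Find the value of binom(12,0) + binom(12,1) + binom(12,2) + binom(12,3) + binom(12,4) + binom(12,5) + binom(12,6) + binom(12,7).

3302

1 + 12 + 66 + 220 + 495 + 792 + 924 + 792 = 3302.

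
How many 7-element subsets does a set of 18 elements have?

C(18,7) = (18·17·16·15·14·13·12) / 7! = 160392960 / 5040 = 31824.

31824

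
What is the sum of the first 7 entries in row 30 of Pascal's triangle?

1 + 30 + 435 + 4060 + 27405 + 142506 + 593775 = 768212.

768212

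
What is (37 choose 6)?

2324784

C(37,6) = (37·36·35·34·33·32) / 6! = 1673844480 / 720 = 2324784.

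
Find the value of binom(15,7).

C(15,7) = (15·14·13·12·11·10·9) / 7! = 32432400 / 5040 = 6435.

6435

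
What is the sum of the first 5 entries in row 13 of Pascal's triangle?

1093

1 + 13 + 78 + 286 + 715 = 1093.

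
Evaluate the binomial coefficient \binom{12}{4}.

C(12,4) = (12·11·10·9) / 4! = 11880 / 24 = 495.

495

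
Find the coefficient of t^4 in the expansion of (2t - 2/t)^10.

General term: C(10,j)·(2t)^j·(-2/t)^(10-j), with t-exponent 1j − 1(10−j) = 2j − 10.
Set 2j − 10 = 4: j = 7.
C(10,7) = 120; 2^7 = 128; (-2)^3 = -8.
Coefficient = 120 · 128 · (-8) = -122880.

-122880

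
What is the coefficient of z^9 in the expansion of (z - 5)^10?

-50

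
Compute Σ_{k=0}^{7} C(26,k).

971712

1 + 26 + 325 + 2600 + 14950 + 65780 + 230230 + 657800 = 971712.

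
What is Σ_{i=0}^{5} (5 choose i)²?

252

By Vandermonde's identity, Σ C(5,i)² = C(10,5) = 252.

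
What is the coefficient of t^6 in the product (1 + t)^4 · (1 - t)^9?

Coefficient of t^6 = Σ_{j} C(4,j)·1^j·C(9,6-j)·(-1)^(6-j) for j from 0 to 4.
= 84 + (-504) + 756 + (-336) + 36 = 36.

36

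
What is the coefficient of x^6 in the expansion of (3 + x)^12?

673596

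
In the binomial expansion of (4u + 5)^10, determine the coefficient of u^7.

245760000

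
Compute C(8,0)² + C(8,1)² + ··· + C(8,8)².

Σ C(8,k)² is the coefficient of x^8 in (1+x)^8(1+x)^8 = (1+x)^16, i.e. C(16,8) = 12870.

12870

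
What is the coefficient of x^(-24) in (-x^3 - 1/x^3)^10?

10

General term: C(10,j)·(-x^3)^j·(-1/x^3)^(10-j), with x-exponent 3j − 3(10−j) = 6j − 30.
Set 6j − 30 = -24: j = 1.
C(10,1) = 10; (-1)^1 = -1; (-1)^9 = -1.
Coefficient = 10 · (-1) · (-1) = 10.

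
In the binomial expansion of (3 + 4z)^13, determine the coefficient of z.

The general term is C(13,j)·(3)^j·(4z)^(13-j); the z^1 term has j = 12.
C(13,12) = 13.
Coefficient = C(13,12) · 3^12 · 4^1 = 13 · 531441 · 4 = 27634932.

27634932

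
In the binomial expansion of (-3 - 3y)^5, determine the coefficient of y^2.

The general term is C(5,j)·(-3)^j·(-3y)^(5-j); the y^2 term has j = 3.
C(5,3) = 10.
Coefficient = C(5,3) · (-3)^3 · (-3)^2 = 10 · (-27) · 9 = -2430.

-2430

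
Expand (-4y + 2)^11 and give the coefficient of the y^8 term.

86507520

The general term is C(11,j)·(-4y)^j·(2)^(11-j); the y^8 term has j = 8.
C(11,8) = 165.
Coefficient = C(11,8) · (-4)^8 · 2^3 = 165 · 65536 · 8 = 86507520.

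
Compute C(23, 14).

C(23,14) = C(23,9) by symmetry.
C(23,9) = (23·22·21·20·19·18·17·16·15) / 9! = 296541907200 / 362880 = 817190.

817190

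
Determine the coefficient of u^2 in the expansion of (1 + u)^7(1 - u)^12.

3

Coefficient of u^2 = Σ_{j} C(7,j)·1^j·C(12,2-j)·(-1)^(2-j) for j from 0 to 2.
= 66 + (-84) + 21 = 3.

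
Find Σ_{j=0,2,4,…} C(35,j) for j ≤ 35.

17179869184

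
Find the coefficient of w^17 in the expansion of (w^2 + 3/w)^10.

General term: C(10,j)·(w^2)^j·(3/w)^(10-j), with w-exponent 2j − 1(10−j) = 3j − 10.
Set 3j − 10 = 17: j = 9.
C(10,9) = 10; 1^9 = 1; 3^1 = 3.
Coefficient = 10 · 1 · 3 = 30.

30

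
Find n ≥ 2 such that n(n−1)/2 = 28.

8

n(n−1)/2 = 28 ⇒ n(n−1) = 56. Since 8·7 = 56, n = 8.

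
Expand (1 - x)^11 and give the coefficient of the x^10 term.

11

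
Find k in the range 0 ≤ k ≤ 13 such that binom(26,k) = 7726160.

C(26,k) increases on 0 ≤ k ≤ 13. C(26,10) = 5311735 and C(26,11) = 7726160, so k = 11.

11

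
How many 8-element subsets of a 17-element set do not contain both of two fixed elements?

19305

All 8-subsets: C(17,8) = 24310. Those containing both fixed elements: C(15,6) = 5005.
24310 − 5005 = 19305.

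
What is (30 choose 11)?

54627300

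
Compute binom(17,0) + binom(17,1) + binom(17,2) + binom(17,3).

1 + 17 + 136 + 680 = 834.

834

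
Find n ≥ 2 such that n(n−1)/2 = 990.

45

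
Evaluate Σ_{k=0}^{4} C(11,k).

1 + 11 + 55 + 165 + 330 = 562.

562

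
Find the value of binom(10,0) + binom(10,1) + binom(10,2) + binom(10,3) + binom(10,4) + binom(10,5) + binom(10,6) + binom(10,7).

1 + 10 + 45 + 120 + 210 + 252 + 210 + 120 = 968.

968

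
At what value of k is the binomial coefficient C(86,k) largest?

C(86,k) is maximized at k = 86/2 = 43.

43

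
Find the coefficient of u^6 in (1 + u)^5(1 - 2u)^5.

Coefficient of u^6 = Σ_{j} C(5,j)·1^j·C(5,6-j)·(-2)^(6-j) for j from 1 to 5.
= (-160) + 800 + (-800) + 200 + (-10) = 30.

30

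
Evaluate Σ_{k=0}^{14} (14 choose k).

16384

Setting x = 1 in (1+x)^14 gives Σ C(14,k) = 2^14 = 16384.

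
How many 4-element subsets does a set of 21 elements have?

5985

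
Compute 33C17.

1166803110

C(33,17) = C(33,16) by symmetry.
C(33,16) = (33·32·31·30·29·28·27·26·25·24·23·22·21·20·19·18) / 16! = 24412776311194951680000 / 20922789888000 = 1166803110.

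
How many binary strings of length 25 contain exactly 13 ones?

5200300

Choose the 13 positions: C(25,13) = 5200300.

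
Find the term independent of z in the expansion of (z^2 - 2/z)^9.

5376

General term: C(9,j)·(z^2)^j·(-2/z)^(9-j), with z-exponent 2j − 1(9−j) = 3j − 9.
Set 3j − 9 = 0: j = 3.
C(9,3) = 84; 1^3 = 1; (-2)^6 = 64.
Coefficient = 84 · 1 · 64 = 5376.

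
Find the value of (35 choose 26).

70607460

C(35,26) = C(35,9) by symmetry.
C(35,9) = (35·34·33·32·31·30·29·28·27) / 9! = 25622035084800 / 362880 = 70607460.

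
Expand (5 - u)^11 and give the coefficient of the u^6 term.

1443750

The general term is C(11,j)·(5)^j·(-u)^(11-j); the u^6 term has j = 5.
C(11,5) = 462.
Coefficient = C(11,5) · 5^5 = 462 · 3125 = 1443750.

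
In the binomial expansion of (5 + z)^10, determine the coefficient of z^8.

1125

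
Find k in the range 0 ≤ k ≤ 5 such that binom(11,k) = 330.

C(11,k) increases on 0 ≤ k ≤ 5. C(11,3) = 165 and C(11,4) = 330, so k = 4.

4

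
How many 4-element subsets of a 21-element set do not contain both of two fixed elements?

All 4-subsets: C(21,4) = 5985. Those containing both fixed elements: C(19,2) = 171.
5985 − 171 = 5814.

5814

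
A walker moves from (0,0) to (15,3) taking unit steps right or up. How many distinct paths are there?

Each path is a sequence of 18 steps with 15 rights: C(18,15) = 816.

816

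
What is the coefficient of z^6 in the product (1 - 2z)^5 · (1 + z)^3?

64

Coefficient of z^6 = Σ_{j} C(5,j)·(-2)^j·C(3,6-j)·1^(6-j) for j from 3 to 5.
= (-80) + 240 + (-96) = 64.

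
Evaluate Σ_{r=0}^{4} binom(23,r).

10903

1 + 23 + 253 + 1771 + 8855 = 10903.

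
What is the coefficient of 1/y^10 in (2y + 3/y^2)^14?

1260971712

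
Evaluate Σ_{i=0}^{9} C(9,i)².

48620

By Vandermonde's identity, Σ C(9,i)² = C(18,9) = 48620.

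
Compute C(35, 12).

C(35,12) = (35·34·33·32·31·30·29·28·27·26·25·24) / 12! = 399703747322880000 / 479001600 = 834451800.

834451800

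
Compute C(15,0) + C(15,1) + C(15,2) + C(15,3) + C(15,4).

1 + 15 + 105 + 455 + 1365 = 1941.

1941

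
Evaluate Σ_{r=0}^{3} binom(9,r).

1 + 9 + 36 + 84 = 130.

130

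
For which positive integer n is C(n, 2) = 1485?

55

n(n−1)/2 = 1485 ⇒ n(n−1) = 2970. Since 55·54 = 2970, n = 55.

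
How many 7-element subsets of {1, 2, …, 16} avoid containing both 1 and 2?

All 7-subsets: C(16,7) = 11440. Those containing both fixed elements: C(14,5) = 2002.
11440 − 2002 = 9438.

9438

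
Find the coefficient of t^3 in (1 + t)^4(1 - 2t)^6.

Coefficient of t^3 = Σ_{j} C(4,j)·1^j·C(6,3-j)·(-2)^(3-j) for j from 0 to 3.
= (-160) + 240 + (-72) + 4 = 12.

12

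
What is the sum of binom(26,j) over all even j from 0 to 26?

Even-j terms of row 26 sum to 2^25 = 33554432.

33554432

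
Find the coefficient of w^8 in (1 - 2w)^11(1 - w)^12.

9633327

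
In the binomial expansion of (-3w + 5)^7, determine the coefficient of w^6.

The general term is C(7,j)·(-3w)^j·(5)^(7-j); the w^6 term has j = 6.
C(7,6) = 7.
Coefficient = C(7,6) · (-3)^6 · 5^1 = 7 · 729 · 5 = 25515.

25515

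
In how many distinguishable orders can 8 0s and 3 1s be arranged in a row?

165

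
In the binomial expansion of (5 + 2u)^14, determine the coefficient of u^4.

156406250000

The general term is C(14,j)·(5)^j·(2u)^(14-j); the u^4 term has j = 10.
C(14,10) = 1001.
Coefficient = C(14,10) · 5^10 · 2^4 = 1001 · 9765625 · 16 = 156406250000.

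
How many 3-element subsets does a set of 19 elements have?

969

C(19,3) = (19·18·17) / 3! = 5814 / 6 = 969.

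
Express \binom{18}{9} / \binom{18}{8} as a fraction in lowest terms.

10/9

C(n,k+1)/C(n,k) = (n−k)/(k+1) = (18−8)/(8+1) = 10/9.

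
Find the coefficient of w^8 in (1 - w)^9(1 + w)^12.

Coefficient of w^8 = Σ_{j} C(9,j)·(-1)^j·C(12,8-j)·1^(8-j) for j from 0 to 8.
= 495 + (-7128) + 33264 + (-66528) + 62370 + (-27720) + 5544 + (-432) + 9 = -126.

-126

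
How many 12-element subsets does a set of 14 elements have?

91

C(14,12) = C(14,2) by symmetry.
C(14,2) = (14·13) / 2! = 182 / 2 = 91.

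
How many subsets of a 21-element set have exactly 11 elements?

Choose the 11 positions: C(21,11) = 352716.

352716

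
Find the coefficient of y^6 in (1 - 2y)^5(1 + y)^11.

Coefficient of y^6 = Σ_{j} C(5,j)·(-2)^j·C(11,6-j)·1^(6-j) for j from 0 to 5.
= 462 + (-4620) + 13200 + (-13200) + 4400 + (-352) = -110.

-110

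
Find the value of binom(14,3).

C(14,3) = (14·13·12) / 3! = 2184 / 6 = 364.

364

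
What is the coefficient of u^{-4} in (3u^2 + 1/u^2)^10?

General term: C(10,j)·(3u^2)^j·(1/u^2)^(10-j), with u-exponent 2j − 2(10−j) = 4j − 20.
Set 4j − 20 = -4: j = 4.
C(10,4) = 210; 3^4 = 81; 1^6 = 1.
Coefficient = 210 · 81 · 1 = 17010.

17010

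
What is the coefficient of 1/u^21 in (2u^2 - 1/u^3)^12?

-1760

General term: C(12,j)·(2u^2)^j·(-1/u^3)^(12-j), with u-exponent 2j − 3(12−j) = 5j − 36.
Set 5j − 36 = -21: j = 3.
C(12,3) = 220; 2^3 = 8; (-1)^9 = -1.
Coefficient = 220 · 8 · (-1) = -1760.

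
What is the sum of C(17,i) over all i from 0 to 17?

131072

Setting x = 1 in (1+x)^17 gives Σ C(17,i) = 2^17 = 131072.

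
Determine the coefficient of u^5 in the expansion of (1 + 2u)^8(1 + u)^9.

Coefficient of u^5 = Σ_{j} C(8,j)·2^j·C(9,5-j)·1^(5-j) for j from 0 to 5.
= 126 + 2016 + 9408 + 16128 + 10080 + 1792 = 39550.

39550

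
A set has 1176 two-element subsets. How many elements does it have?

49

n(n−1)/2 = 1176 ⇒ n(n−1) = 2352. Since 49·48 = 2352, n = 49.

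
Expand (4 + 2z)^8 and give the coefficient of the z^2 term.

458752

The general term is C(8,j)·(4)^j·(2z)^(8-j); the z^2 term has j = 6.
C(8,6) = 28.
Coefficient = C(8,6) · 4^6 · 2^2 = 28 · 4096 · 4 = 458752.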